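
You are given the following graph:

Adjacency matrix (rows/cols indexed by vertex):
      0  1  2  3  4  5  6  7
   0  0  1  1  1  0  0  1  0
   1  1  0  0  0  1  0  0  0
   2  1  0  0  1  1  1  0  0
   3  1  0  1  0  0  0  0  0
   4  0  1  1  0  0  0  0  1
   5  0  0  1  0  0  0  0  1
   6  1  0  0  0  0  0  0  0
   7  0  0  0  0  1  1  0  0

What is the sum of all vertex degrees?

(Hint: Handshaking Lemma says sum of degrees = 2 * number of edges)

Count edges: 10 edges.
By Handshaking Lemma: sum of degrees = 2 * 10 = 20.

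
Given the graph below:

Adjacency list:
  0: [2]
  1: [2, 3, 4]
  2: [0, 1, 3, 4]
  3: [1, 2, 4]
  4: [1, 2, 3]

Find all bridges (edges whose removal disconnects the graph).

A bridge is an edge whose removal increases the number of connected components.
Bridges found: (0,2)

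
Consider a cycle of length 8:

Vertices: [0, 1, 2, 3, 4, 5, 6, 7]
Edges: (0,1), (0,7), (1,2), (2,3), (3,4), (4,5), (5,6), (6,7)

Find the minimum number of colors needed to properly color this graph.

This is an even cycle (C_8). Even cycles are bipartite.
Chromatic number = 2.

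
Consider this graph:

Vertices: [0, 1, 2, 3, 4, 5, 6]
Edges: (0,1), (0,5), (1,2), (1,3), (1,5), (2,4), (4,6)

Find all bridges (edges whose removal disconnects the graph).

A bridge is an edge whose removal increases the number of connected components.
Bridges found: (1,2), (1,3), (2,4), (4,6)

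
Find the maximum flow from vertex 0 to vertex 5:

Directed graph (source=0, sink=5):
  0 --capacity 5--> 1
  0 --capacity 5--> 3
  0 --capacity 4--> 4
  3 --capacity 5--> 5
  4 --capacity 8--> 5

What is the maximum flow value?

Computing max flow:
  Flow on (0->3): 5/5
  Flow on (0->4): 4/4
  Flow on (3->5): 5/5
  Flow on (4->5): 4/8
Maximum flow = 9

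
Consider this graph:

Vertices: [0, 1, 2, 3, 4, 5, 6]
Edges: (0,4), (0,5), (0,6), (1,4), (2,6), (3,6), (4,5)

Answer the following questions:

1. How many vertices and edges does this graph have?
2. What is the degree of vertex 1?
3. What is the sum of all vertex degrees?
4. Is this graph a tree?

Count: 7 vertices, 7 edges.
Vertex 1 has neighbors [4], degree = 1.
Handshaking lemma: 2 * 7 = 14.
A tree on 7 vertices has 6 edges. This graph has 7 edges (1 extra). Not a tree.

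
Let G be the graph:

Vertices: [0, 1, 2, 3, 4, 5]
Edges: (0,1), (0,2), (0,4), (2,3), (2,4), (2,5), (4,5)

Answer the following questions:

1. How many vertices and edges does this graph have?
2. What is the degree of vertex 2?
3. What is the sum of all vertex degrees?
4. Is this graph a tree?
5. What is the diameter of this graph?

Count: 6 vertices, 7 edges.
Vertex 2 has neighbors [0, 3, 4, 5], degree = 4.
Handshaking lemma: 2 * 7 = 14.
A tree on 6 vertices has 5 edges. This graph has 7 edges (2 extra). Not a tree.
Diameter (longest shortest path) = 3.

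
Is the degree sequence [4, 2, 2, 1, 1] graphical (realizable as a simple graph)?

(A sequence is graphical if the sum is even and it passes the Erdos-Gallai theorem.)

Sum of degrees = 10. Sum is even and passes Erdos-Gallai. The sequence IS graphical.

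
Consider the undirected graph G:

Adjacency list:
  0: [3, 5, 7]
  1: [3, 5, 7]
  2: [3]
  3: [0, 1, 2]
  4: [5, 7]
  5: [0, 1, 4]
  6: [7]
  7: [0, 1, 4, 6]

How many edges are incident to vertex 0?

Vertex 0 has neighbors [3, 5, 7], so deg(0) = 3.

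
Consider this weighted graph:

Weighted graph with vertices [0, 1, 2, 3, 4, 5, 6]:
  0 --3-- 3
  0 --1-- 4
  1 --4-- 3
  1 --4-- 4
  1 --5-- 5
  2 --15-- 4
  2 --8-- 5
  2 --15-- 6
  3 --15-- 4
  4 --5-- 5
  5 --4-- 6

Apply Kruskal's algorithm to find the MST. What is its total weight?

Applying Kruskal's algorithm (sort edges by weight, add if no cycle):
  Add (0,4) w=1
  Add (0,3) w=3
  Add (1,4) w=4
  Skip (1,3) w=4 (creates cycle)
  Add (5,6) w=4
  Add (1,5) w=5
  Skip (4,5) w=5 (creates cycle)
  Add (2,5) w=8
  Skip (2,4) w=15 (creates cycle)
  Skip (2,6) w=15 (creates cycle)
  Skip (3,4) w=15 (creates cycle)
MST weight = 25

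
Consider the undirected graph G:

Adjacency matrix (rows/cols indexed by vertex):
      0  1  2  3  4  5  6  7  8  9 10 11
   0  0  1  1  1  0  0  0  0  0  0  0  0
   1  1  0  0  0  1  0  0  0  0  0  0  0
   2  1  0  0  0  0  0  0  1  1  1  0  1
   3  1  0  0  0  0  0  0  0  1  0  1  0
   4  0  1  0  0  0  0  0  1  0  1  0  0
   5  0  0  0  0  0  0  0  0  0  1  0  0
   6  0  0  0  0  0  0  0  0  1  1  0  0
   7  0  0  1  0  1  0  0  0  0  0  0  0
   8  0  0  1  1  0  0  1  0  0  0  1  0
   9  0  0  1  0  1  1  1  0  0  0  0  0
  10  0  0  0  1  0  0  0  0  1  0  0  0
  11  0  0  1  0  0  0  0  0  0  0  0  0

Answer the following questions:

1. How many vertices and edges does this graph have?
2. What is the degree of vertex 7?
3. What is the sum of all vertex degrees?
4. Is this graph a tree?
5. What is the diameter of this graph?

Count: 12 vertices, 16 edges.
Vertex 7 has neighbors [2, 4], degree = 2.
Handshaking lemma: 2 * 16 = 32.
A tree on 12 vertices has 11 edges. This graph has 16 edges (5 extra). Not a tree.
Diameter (longest shortest path) = 4.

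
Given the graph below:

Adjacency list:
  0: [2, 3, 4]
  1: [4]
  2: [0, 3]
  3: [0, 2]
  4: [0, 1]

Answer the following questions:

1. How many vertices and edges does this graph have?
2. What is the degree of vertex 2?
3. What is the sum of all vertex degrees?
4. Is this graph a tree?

Count: 5 vertices, 5 edges.
Vertex 2 has neighbors [0, 3], degree = 2.
Handshaking lemma: 2 * 5 = 10.
A tree on 5 vertices has 4 edges. This graph has 5 edges (1 extra). Not a tree.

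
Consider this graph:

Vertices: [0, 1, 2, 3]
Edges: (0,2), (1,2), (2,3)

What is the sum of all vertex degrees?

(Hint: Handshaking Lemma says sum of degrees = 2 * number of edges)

Count edges: 3 edges.
By Handshaking Lemma: sum of degrees = 2 * 3 = 6.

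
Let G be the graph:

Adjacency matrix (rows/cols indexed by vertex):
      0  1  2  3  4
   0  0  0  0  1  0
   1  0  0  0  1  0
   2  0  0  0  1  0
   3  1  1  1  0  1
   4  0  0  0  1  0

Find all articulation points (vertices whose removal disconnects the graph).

An articulation point is a vertex whose removal disconnects the graph.
Articulation points: [3]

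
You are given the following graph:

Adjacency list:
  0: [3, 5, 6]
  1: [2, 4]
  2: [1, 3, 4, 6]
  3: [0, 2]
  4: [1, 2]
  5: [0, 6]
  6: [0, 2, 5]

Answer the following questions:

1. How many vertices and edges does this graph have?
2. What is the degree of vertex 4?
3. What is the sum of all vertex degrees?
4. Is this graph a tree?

Count: 7 vertices, 9 edges.
Vertex 4 has neighbors [1, 2], degree = 2.
Handshaking lemma: 2 * 9 = 18.
A tree on 7 vertices has 6 edges. This graph has 9 edges (3 extra). Not a tree.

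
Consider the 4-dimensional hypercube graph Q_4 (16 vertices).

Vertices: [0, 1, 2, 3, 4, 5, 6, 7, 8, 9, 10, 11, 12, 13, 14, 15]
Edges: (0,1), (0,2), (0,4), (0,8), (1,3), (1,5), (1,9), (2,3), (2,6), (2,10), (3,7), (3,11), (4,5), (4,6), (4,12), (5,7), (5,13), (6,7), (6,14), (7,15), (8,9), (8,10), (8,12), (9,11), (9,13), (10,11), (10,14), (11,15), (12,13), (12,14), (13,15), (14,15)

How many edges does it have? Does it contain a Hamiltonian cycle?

Q_4 has 16 * 4 / 2 = 32 edges.
Q_4 (d >= 2) always has a Hamiltonian cycle: a 4-bit cyclic Gray code visits every vertex exactly once and returns to the start.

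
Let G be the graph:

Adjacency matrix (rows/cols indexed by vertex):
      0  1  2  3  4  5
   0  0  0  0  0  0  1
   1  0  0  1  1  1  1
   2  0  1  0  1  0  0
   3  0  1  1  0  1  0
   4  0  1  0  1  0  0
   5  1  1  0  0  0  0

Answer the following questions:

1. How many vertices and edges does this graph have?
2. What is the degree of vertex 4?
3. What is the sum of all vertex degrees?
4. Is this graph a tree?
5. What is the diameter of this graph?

Count: 6 vertices, 7 edges.
Vertex 4 has neighbors [1, 3], degree = 2.
Handshaking lemma: 2 * 7 = 14.
A tree on 6 vertices has 5 edges. This graph has 7 edges (2 extra). Not a tree.
Diameter (longest shortest path) = 3.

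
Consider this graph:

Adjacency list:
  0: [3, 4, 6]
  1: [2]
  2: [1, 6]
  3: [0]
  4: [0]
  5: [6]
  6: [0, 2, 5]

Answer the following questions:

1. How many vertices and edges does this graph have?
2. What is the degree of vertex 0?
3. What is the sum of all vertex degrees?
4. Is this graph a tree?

Count: 7 vertices, 6 edges.
Vertex 0 has neighbors [3, 4, 6], degree = 3.
Handshaking lemma: 2 * 6 = 12.
A graph is a tree iff it is connected and has exactly n-1 edges. This graph is connected (all 7 vertices in one component) and has 7-1 = 6 edges. It is a tree.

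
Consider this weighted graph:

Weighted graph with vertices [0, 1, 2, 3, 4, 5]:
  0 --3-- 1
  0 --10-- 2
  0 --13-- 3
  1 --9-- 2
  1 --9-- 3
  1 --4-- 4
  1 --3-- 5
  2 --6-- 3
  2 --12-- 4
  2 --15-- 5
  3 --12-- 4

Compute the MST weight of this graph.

Applying Kruskal's algorithm (sort edges by weight, add if no cycle):
  Add (0,1) w=3
  Add (1,5) w=3
  Add (1,4) w=4
  Add (2,3) w=6
  Add (1,2) w=9
  Skip (1,3) w=9 (creates cycle)
  Skip (0,2) w=10 (creates cycle)
  Skip (2,4) w=12 (creates cycle)
  Skip (3,4) w=12 (creates cycle)
  Skip (0,3) w=13 (creates cycle)
  Skip (2,5) w=15 (creates cycle)
MST weight = 25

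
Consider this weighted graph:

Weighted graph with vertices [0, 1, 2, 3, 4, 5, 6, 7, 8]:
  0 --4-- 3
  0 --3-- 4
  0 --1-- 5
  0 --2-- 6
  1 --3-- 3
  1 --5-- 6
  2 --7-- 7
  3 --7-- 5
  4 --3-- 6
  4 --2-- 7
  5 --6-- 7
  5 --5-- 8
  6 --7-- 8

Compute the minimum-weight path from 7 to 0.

Using Dijkstra's algorithm from vertex 7:
Shortest path: 7 -> 4 -> 0
Total weight: 2 + 3 = 5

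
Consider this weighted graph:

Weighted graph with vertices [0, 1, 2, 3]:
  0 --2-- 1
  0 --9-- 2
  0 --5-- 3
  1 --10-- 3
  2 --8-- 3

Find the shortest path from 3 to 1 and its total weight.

Using Dijkstra's algorithm from vertex 3:
Shortest path: 3 -> 0 -> 1
Total weight: 5 + 2 = 7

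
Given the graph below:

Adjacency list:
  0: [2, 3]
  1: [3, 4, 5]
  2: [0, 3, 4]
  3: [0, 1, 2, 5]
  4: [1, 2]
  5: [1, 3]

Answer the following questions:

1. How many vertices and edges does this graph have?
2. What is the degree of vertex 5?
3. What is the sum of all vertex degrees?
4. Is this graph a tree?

Count: 6 vertices, 8 edges.
Vertex 5 has neighbors [1, 3], degree = 2.
Handshaking lemma: 2 * 8 = 16.
A tree on 6 vertices has 5 edges. This graph has 8 edges (3 extra). Not a tree.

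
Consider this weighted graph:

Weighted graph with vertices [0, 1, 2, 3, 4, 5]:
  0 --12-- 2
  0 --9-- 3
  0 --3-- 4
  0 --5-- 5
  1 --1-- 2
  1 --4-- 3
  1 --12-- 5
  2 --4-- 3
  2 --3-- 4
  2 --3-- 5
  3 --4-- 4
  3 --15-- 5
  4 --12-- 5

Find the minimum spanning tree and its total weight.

Applying Kruskal's algorithm (sort edges by weight, add if no cycle):
  Add (1,2) w=1
  Add (0,4) w=3
  Add (2,5) w=3
  Add (2,4) w=3
  Add (1,3) w=4
  Skip (2,3) w=4 (creates cycle)
  Skip (3,4) w=4 (creates cycle)
  Skip (0,5) w=5 (creates cycle)
  Skip (0,3) w=9 (creates cycle)
  Skip (0,2) w=12 (creates cycle)
  Skip (1,5) w=12 (creates cycle)
  Skip (4,5) w=12 (creates cycle)
  Skip (3,5) w=15 (creates cycle)
MST weight = 14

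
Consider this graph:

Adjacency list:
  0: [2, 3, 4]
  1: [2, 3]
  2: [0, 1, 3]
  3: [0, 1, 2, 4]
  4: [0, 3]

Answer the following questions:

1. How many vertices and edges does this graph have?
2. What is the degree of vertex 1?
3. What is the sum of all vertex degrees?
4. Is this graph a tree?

Count: 5 vertices, 7 edges.
Vertex 1 has neighbors [2, 3], degree = 2.
Handshaking lemma: 2 * 7 = 14.
A tree on 5 vertices has 4 edges. This graph has 7 edges (3 extra). Not a tree.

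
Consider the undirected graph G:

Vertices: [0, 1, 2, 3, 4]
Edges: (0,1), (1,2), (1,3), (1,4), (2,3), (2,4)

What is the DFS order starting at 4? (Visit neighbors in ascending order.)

DFS from vertex 4 (neighbors processed in ascending order):
Visit order: 4, 1, 0, 2, 3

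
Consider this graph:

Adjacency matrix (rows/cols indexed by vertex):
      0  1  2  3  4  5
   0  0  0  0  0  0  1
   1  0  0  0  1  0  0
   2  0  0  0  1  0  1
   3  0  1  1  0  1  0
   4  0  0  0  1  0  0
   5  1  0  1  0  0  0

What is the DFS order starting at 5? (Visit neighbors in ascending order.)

DFS from vertex 5 (neighbors processed in ascending order):
Visit order: 5, 0, 2, 3, 1, 4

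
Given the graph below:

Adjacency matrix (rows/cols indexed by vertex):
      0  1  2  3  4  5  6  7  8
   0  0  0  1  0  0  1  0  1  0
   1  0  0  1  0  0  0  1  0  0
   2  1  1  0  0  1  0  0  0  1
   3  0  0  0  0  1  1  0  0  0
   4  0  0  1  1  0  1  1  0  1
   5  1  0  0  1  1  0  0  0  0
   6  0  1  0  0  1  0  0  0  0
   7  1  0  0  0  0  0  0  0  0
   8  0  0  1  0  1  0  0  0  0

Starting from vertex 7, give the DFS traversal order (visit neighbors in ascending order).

DFS from vertex 7 (neighbors processed in ascending order):
Visit order: 7, 0, 2, 1, 6, 4, 3, 5, 8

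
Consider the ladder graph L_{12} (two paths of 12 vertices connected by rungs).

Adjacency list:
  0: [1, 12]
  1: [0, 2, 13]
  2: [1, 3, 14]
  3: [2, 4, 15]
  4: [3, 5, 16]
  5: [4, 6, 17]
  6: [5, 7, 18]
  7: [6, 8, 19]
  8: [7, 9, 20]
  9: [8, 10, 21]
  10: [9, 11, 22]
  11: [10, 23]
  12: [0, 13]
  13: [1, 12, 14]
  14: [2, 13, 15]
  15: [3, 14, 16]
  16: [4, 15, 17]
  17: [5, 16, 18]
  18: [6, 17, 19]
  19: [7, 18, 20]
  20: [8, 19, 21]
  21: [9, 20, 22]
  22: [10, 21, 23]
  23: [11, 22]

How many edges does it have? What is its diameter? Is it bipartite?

Ladder graph L_{12}: 12 rungs + 2 * (12-1) path edges = 12 + 22 = 34 edges.
Diameter = 12.
Ladder graphs are bipartite (alternating coloring along each path).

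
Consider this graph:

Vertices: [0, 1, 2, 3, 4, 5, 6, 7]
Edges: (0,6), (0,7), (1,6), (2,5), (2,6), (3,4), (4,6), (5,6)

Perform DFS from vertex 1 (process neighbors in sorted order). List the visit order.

DFS from vertex 1 (neighbors processed in ascending order):
Visit order: 1, 6, 0, 7, 2, 5, 4, 3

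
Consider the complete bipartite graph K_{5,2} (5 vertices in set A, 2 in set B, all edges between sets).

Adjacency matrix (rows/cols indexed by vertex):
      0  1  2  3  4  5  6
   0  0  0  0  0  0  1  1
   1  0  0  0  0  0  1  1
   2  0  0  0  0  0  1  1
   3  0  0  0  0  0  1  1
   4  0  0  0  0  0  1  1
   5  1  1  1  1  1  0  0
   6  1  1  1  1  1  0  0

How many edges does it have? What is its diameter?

K_{5,2} has 5 * 2 = 10 edges.
Any vertex reaches any opposite-side vertex in 1 step; same-side vertices reach in 2 steps via any opposite-side vertex.
Diameter = 2.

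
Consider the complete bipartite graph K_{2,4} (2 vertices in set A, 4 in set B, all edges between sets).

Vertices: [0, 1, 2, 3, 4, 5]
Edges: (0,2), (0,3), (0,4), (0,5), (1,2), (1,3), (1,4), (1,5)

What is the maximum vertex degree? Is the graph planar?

Set-A vertices have degree 4; set-B vertices have degree 2. Maximum degree = max(2,4) = 4.
min(2,4) <= 2, so K_{2,4} avoids a K_{3,3} subdivision and is planar.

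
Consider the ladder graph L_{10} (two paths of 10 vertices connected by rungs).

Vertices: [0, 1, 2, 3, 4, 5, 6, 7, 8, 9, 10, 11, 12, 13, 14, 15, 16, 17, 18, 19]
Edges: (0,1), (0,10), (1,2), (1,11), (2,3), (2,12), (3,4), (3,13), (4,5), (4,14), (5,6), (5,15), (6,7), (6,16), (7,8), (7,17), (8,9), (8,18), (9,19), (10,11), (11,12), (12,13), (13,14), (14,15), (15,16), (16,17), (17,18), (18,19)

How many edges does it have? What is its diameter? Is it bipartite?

Ladder graph L_{10}: 10 rungs + 2 * (10-1) path edges = 10 + 18 = 28 edges.
Diameter = 10.
Ladder graphs are bipartite (alternating coloring along each path).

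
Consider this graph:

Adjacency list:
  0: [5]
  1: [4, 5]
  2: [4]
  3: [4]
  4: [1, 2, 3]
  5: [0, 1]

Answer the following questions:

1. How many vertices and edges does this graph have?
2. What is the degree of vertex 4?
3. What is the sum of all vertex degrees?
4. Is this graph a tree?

Count: 6 vertices, 5 edges.
Vertex 4 has neighbors [1, 2, 3], degree = 3.
Handshaking lemma: 2 * 5 = 10.
A graph is a tree iff it is connected and has exactly n-1 edges. This graph is connected (all 6 vertices in one component) and has 6-1 = 5 edges. It is a tree.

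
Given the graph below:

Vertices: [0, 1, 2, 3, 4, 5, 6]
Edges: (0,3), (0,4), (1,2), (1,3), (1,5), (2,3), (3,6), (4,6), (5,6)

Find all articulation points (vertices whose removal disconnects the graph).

No articulation points. The graph is biconnected.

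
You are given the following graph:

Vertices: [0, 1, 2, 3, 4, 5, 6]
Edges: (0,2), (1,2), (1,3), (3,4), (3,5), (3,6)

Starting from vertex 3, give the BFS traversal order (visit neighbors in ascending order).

BFS from vertex 3 (neighbors processed in ascending order):
Visit order: 3, 1, 4, 5, 6, 2, 0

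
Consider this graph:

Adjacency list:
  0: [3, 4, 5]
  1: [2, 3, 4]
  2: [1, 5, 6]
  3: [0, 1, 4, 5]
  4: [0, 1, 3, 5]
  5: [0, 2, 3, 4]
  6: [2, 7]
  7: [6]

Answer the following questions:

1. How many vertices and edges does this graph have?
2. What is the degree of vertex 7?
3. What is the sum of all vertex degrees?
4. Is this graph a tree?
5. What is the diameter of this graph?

Count: 8 vertices, 12 edges.
Vertex 7 has neighbors [6], degree = 1.
Handshaking lemma: 2 * 12 = 24.
A tree on 8 vertices has 7 edges. This graph has 12 edges (5 extra). Not a tree.
Diameter (longest shortest path) = 4.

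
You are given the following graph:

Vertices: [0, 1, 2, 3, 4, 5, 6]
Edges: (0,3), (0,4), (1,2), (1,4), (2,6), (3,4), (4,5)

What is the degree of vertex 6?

Vertex 6 has neighbors [2], so deg(6) = 1.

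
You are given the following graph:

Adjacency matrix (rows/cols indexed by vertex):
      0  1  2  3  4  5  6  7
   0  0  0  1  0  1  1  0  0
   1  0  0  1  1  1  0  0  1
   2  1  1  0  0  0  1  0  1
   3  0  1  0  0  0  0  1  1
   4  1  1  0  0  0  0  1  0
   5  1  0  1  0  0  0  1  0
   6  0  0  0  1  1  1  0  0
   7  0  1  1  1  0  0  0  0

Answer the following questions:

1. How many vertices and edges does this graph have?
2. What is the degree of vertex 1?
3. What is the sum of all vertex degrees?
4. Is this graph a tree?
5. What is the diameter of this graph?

Count: 8 vertices, 13 edges.
Vertex 1 has neighbors [2, 3, 4, 7], degree = 4.
Handshaking lemma: 2 * 13 = 26.
A tree on 8 vertices has 7 edges. This graph has 13 edges (6 extra). Not a tree.
Diameter (longest shortest path) = 3.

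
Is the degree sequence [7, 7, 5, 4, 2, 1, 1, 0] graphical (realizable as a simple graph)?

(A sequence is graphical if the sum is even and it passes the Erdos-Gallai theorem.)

Sum of degrees = 27. Sum is odd, so the sequence is NOT graphical.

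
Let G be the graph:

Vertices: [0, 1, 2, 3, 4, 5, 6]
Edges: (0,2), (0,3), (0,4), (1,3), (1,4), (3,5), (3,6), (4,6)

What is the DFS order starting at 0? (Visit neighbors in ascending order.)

DFS from vertex 0 (neighbors processed in ascending order):
Visit order: 0, 2, 3, 1, 4, 6, 5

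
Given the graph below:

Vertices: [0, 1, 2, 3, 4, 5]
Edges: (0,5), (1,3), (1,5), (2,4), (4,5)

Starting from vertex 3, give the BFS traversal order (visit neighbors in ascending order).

BFS from vertex 3 (neighbors processed in ascending order):
Visit order: 3, 1, 5, 0, 4, 2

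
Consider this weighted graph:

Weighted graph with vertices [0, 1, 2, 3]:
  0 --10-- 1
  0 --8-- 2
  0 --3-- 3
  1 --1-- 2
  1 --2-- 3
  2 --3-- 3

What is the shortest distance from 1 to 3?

Using Dijkstra's algorithm from vertex 1:
Shortest path: 1 -> 3
Total weight: 2 = 2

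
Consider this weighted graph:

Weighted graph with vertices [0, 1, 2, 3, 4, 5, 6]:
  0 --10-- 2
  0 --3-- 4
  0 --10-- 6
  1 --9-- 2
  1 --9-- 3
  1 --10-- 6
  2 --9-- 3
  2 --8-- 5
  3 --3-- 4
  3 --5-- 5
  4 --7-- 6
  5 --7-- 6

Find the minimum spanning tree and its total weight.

Applying Kruskal's algorithm (sort edges by weight, add if no cycle):
  Add (0,4) w=3
  Add (3,4) w=3
  Add (3,5) w=5
  Add (4,6) w=7
  Skip (5,6) w=7 (creates cycle)
  Add (2,5) w=8
  Add (1,2) w=9
  Skip (1,3) w=9 (creates cycle)
  Skip (2,3) w=9 (creates cycle)
  Skip (0,6) w=10 (creates cycle)
  Skip (0,2) w=10 (creates cycle)
  Skip (1,6) w=10 (creates cycle)
MST weight = 35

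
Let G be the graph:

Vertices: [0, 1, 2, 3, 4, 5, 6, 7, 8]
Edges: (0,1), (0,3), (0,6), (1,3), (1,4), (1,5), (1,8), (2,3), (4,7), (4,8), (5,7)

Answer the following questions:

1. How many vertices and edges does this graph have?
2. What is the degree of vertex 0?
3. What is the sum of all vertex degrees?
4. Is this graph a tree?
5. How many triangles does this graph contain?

Count: 9 vertices, 11 edges.
Vertex 0 has neighbors [1, 3, 6], degree = 3.
Handshaking lemma: 2 * 11 = 22.
A tree on 9 vertices has 8 edges. This graph has 11 edges (3 extra). Not a tree.
Number of triangles = 2.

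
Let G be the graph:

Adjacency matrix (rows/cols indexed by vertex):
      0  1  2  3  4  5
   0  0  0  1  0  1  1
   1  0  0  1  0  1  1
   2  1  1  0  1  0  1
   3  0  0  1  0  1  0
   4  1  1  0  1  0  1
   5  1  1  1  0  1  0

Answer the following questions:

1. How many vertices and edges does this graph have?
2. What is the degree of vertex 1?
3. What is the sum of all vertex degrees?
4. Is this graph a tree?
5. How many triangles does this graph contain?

Count: 6 vertices, 10 edges.
Vertex 1 has neighbors [2, 4, 5], degree = 3.
Handshaking lemma: 2 * 10 = 20.
A tree on 6 vertices has 5 edges. This graph has 10 edges (5 extra). Not a tree.
Number of triangles = 4.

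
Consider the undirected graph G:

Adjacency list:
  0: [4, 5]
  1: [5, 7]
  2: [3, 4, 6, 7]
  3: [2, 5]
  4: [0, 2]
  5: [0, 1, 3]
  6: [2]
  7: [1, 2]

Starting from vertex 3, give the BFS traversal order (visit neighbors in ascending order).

BFS from vertex 3 (neighbors processed in ascending order):
Visit order: 3, 2, 5, 4, 6, 7, 0, 1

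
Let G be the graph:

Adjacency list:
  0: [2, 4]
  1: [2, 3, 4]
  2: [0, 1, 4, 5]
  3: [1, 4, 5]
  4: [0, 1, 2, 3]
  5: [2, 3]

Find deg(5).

Vertex 5 has neighbors [2, 3], so deg(5) = 2.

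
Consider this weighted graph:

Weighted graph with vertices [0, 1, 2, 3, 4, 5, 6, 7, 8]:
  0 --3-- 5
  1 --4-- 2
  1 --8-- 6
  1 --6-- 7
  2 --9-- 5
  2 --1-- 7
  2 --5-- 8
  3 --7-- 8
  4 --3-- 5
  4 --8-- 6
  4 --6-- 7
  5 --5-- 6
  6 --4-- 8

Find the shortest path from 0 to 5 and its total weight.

Using Dijkstra's algorithm from vertex 0:
Shortest path: 0 -> 5
Total weight: 3 = 3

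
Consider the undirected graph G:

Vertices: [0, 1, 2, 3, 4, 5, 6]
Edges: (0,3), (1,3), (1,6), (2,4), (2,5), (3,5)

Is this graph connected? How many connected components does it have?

Checking connectivity: the graph has 1 connected component(s).
All vertices are reachable from each other. The graph IS connected.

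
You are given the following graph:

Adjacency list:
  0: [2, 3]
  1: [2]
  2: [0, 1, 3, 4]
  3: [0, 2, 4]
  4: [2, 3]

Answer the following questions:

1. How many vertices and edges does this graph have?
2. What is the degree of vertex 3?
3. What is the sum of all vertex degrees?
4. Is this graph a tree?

Count: 5 vertices, 6 edges.
Vertex 3 has neighbors [0, 2, 4], degree = 3.
Handshaking lemma: 2 * 6 = 12.
A tree on 5 vertices has 4 edges. This graph has 6 edges (2 extra). Not a tree.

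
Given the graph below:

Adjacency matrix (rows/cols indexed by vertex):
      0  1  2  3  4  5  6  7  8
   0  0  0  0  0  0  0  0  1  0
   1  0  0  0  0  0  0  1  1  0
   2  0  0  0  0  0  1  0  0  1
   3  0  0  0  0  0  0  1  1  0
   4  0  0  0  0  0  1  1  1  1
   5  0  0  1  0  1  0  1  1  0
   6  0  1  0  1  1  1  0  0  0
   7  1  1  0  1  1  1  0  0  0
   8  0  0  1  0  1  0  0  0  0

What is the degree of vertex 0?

Vertex 0 has neighbors [7], so deg(0) = 1.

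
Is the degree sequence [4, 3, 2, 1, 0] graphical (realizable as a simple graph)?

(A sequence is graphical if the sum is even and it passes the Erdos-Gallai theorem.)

Sum of degrees = 10. Sum is even but fails Erdos-Gallai. The sequence is NOT graphical.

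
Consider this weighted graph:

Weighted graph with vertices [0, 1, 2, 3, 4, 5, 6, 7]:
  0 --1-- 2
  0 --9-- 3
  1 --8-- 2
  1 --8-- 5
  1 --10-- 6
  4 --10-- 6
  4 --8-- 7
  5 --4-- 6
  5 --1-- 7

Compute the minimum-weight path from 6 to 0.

Using Dijkstra's algorithm from vertex 6:
Shortest path: 6 -> 1 -> 2 -> 0
Total weight: 10 + 8 + 1 = 19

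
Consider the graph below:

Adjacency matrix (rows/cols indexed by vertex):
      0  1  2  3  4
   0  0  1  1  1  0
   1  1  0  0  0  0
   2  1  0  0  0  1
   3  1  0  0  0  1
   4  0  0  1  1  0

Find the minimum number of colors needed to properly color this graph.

The graph has a maximum clique of size 2 (lower bound on chromatic number).
A valid 2-coloring: {0: 0, 1: 1, 2: 1, 3: 1, 4: 0}.
Chromatic number = 2.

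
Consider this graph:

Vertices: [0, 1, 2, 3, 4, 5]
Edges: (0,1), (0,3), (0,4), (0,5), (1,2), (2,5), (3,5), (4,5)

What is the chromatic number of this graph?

The graph has a maximum clique of size 3 (lower bound on chromatic number).
A valid 3-coloring: {0: 0, 1: 1, 2: 0, 3: 2, 4: 2, 5: 1}.
Chromatic number = 3.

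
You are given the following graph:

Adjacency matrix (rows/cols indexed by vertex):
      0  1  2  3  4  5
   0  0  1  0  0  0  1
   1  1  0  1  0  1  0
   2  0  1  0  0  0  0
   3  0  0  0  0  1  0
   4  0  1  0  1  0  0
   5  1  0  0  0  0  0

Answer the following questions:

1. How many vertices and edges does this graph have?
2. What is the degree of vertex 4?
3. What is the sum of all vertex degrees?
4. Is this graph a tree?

Count: 6 vertices, 5 edges.
Vertex 4 has neighbors [1, 3], degree = 2.
Handshaking lemma: 2 * 5 = 10.
A graph is a tree iff it is connected and has exactly n-1 edges. This graph is connected (all 6 vertices in one component) and has 6-1 = 5 edges. It is a tree.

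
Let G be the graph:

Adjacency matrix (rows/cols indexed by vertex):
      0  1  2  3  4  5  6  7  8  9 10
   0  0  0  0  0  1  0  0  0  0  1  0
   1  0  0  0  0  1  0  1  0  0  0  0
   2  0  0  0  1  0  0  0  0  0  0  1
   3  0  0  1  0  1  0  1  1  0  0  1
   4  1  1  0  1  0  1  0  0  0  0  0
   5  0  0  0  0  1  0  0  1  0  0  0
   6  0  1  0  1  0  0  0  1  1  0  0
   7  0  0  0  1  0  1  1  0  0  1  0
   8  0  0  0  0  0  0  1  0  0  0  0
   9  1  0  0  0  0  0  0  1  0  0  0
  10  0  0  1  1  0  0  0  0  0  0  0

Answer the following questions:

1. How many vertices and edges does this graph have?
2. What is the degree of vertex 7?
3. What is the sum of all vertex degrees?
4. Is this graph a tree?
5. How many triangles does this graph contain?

Count: 11 vertices, 15 edges.
Vertex 7 has neighbors [3, 5, 6, 9], degree = 4.
Handshaking lemma: 2 * 15 = 30.
A tree on 11 vertices has 10 edges. This graph has 15 edges (5 extra). Not a tree.
Number of triangles = 2.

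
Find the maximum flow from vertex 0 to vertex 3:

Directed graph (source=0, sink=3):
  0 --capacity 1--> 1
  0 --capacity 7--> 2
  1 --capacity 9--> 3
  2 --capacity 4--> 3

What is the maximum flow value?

Computing max flow:
  Flow on (0->1): 1/1
  Flow on (0->2): 4/7
  Flow on (1->3): 1/9
  Flow on (2->3): 4/4
Maximum flow = 5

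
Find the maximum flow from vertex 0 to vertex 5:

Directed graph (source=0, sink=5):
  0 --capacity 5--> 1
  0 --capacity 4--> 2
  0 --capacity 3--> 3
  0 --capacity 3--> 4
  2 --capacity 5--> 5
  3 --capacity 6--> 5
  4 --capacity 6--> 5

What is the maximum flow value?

Computing max flow:
  Flow on (0->2): 4/4
  Flow on (0->3): 3/3
  Flow on (0->4): 3/3
  Flow on (2->5): 4/5
  Flow on (3->5): 3/6
  Flow on (4->5): 3/6
Maximum flow = 10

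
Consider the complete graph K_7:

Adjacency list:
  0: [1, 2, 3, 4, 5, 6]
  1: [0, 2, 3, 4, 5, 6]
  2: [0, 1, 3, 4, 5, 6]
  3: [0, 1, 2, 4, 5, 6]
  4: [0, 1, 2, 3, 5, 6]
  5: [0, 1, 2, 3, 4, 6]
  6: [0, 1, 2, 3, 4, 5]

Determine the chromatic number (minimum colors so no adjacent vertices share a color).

In K_7, every vertex is adjacent to every other vertex.
Each vertex needs a unique color.
Chromatic number = 7.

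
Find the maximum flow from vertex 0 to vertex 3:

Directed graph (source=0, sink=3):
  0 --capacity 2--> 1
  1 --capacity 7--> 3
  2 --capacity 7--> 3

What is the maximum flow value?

Computing max flow:
  Flow on (0->1): 2/2
  Flow on (1->3): 2/7
Maximum flow = 2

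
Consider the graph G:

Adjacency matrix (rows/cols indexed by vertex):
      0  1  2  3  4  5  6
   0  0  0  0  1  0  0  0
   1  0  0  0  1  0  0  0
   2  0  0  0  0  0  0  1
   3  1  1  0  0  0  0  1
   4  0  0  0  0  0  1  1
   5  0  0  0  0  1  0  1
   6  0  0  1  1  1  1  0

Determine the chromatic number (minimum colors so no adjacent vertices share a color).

The graph has a maximum clique of size 3 (lower bound on chromatic number).
A valid 3-coloring: {0: 0, 1: 0, 2: 1, 3: 1, 4: 1, 5: 2, 6: 0}.
Chromatic number = 3.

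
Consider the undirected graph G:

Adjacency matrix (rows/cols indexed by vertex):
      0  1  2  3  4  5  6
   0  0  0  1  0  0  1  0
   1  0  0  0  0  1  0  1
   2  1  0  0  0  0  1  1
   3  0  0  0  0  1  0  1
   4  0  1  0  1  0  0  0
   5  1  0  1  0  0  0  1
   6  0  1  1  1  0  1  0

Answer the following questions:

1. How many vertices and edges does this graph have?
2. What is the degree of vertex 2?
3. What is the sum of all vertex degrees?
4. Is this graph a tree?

Count: 7 vertices, 9 edges.
Vertex 2 has neighbors [0, 5, 6], degree = 3.
Handshaking lemma: 2 * 9 = 18.
A tree on 7 vertices has 6 edges. This graph has 9 edges (3 extra). Not a tree.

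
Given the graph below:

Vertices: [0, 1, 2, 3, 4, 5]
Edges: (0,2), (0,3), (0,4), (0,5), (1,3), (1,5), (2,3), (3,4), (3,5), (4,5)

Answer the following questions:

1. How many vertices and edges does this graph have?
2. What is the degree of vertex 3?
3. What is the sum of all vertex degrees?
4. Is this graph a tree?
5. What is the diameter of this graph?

Count: 6 vertices, 10 edges.
Vertex 3 has neighbors [0, 1, 2, 4, 5], degree = 5.
Handshaking lemma: 2 * 10 = 20.
A tree on 6 vertices has 5 edges. This graph has 10 edges (5 extra). Not a tree.
Diameter (longest shortest path) = 2.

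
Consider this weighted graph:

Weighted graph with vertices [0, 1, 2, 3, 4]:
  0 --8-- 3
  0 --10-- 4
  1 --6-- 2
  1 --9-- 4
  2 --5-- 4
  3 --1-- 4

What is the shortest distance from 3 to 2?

Using Dijkstra's algorithm from vertex 3:
Shortest path: 3 -> 4 -> 2
Total weight: 1 + 5 = 6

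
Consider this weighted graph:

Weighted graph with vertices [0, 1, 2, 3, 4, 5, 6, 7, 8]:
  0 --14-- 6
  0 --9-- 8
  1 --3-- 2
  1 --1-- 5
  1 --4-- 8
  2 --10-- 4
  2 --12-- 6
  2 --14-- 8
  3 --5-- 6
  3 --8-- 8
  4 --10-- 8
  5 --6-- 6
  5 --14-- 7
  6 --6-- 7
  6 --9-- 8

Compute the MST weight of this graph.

Applying Kruskal's algorithm (sort edges by weight, add if no cycle):
  Add (1,5) w=1
  Add (1,2) w=3
  Add (1,8) w=4
  Add (3,6) w=5
  Add (5,6) w=6
  Add (6,7) w=6
  Skip (3,8) w=8 (creates cycle)
  Add (0,8) w=9
  Skip (6,8) w=9 (creates cycle)
  Add (2,4) w=10
  Skip (4,8) w=10 (creates cycle)
  Skip (2,6) w=12 (creates cycle)
  Skip (0,6) w=14 (creates cycle)
  Skip (2,8) w=14 (creates cycle)
  Skip (5,7) w=14 (creates cycle)
MST weight = 44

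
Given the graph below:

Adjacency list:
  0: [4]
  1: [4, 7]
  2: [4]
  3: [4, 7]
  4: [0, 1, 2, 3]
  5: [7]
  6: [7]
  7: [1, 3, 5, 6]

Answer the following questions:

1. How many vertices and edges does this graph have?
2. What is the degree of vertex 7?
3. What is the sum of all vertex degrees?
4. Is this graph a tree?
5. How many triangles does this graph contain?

Count: 8 vertices, 8 edges.
Vertex 7 has neighbors [1, 3, 5, 6], degree = 4.
Handshaking lemma: 2 * 8 = 16.
A tree on 8 vertices has 7 edges. This graph has 8 edges (1 extra). Not a tree.
Number of triangles = 0.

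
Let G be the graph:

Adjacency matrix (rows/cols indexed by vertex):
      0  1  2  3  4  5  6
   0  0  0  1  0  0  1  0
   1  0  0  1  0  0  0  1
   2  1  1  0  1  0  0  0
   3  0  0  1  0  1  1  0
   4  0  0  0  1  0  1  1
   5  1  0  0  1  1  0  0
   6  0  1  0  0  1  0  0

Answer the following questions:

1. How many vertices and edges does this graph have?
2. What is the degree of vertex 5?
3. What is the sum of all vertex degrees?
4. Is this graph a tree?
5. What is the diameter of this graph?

Count: 7 vertices, 9 edges.
Vertex 5 has neighbors [0, 3, 4], degree = 3.
Handshaking lemma: 2 * 9 = 18.
A tree on 7 vertices has 6 edges. This graph has 9 edges (3 extra). Not a tree.
Diameter (longest shortest path) = 3.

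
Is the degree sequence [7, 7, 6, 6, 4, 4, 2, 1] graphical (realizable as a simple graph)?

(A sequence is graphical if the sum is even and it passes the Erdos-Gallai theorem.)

Sum of degrees = 37. Sum is odd, so the sequence is NOT graphical.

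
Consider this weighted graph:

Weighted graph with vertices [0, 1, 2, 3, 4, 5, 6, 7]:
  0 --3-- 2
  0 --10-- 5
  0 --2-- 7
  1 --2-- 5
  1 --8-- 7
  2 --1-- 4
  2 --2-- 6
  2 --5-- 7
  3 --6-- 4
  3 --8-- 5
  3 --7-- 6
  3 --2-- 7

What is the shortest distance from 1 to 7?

Using Dijkstra's algorithm from vertex 1:
Shortest path: 1 -> 7
Total weight: 8 = 8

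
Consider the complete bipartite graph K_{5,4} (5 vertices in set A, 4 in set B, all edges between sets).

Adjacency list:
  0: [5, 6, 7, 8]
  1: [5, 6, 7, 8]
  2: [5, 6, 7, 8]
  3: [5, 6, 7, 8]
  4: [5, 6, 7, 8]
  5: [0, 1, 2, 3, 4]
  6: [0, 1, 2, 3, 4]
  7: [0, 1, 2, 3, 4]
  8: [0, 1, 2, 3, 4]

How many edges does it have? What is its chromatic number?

K_{5,4} has 5 * 4 = 20 edges.
Bipartite graphs have chromatic number 2 (color each partition differently).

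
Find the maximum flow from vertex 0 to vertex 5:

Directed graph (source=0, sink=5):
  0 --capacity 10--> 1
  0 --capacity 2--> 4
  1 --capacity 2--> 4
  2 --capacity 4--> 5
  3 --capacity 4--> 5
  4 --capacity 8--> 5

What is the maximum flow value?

Computing max flow:
  Flow on (0->1): 2/10
  Flow on (0->4): 2/2
  Flow on (1->4): 2/2
  Flow on (4->5): 4/8
Maximum flow = 4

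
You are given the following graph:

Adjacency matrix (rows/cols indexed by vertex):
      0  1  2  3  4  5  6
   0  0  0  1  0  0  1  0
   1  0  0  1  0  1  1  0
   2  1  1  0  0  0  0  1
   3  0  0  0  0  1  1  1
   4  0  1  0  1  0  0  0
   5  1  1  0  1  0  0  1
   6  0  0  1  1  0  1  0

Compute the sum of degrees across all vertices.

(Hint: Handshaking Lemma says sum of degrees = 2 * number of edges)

Count edges: 10 edges.
By Handshaking Lemma: sum of degrees = 2 * 10 = 20.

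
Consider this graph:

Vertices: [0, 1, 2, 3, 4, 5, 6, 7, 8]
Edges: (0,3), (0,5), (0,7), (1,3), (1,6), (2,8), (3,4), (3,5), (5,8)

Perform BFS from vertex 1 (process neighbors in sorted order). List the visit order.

BFS from vertex 1 (neighbors processed in ascending order):
Visit order: 1, 3, 6, 0, 4, 5, 7, 8, 2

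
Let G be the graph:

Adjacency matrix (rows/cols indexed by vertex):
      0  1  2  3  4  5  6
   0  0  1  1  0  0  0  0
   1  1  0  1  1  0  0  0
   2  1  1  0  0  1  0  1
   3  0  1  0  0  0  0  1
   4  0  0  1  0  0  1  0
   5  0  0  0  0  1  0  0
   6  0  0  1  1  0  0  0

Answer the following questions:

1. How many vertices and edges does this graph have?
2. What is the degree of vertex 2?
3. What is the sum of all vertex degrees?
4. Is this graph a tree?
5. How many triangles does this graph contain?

Count: 7 vertices, 8 edges.
Vertex 2 has neighbors [0, 1, 4, 6], degree = 4.
Handshaking lemma: 2 * 8 = 16.
A tree on 7 vertices has 6 edges. This graph has 8 edges (2 extra). Not a tree.
Number of triangles = 1.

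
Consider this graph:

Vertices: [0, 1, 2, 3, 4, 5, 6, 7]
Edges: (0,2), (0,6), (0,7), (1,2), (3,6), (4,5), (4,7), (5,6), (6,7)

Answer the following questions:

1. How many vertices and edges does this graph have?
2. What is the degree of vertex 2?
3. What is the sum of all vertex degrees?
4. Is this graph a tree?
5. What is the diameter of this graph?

Count: 8 vertices, 9 edges.
Vertex 2 has neighbors [0, 1], degree = 2.
Handshaking lemma: 2 * 9 = 18.
A tree on 8 vertices has 7 edges. This graph has 9 edges (2 extra). Not a tree.
Diameter (longest shortest path) = 4.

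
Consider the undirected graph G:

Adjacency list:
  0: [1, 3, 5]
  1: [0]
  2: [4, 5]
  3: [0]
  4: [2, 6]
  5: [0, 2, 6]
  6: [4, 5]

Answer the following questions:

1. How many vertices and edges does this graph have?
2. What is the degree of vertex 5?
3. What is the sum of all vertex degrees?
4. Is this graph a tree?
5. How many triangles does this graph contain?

Count: 7 vertices, 7 edges.
Vertex 5 has neighbors [0, 2, 6], degree = 3.
Handshaking lemma: 2 * 7 = 14.
A tree on 7 vertices has 6 edges. This graph has 7 edges (1 extra). Not a tree.
Number of triangles = 0.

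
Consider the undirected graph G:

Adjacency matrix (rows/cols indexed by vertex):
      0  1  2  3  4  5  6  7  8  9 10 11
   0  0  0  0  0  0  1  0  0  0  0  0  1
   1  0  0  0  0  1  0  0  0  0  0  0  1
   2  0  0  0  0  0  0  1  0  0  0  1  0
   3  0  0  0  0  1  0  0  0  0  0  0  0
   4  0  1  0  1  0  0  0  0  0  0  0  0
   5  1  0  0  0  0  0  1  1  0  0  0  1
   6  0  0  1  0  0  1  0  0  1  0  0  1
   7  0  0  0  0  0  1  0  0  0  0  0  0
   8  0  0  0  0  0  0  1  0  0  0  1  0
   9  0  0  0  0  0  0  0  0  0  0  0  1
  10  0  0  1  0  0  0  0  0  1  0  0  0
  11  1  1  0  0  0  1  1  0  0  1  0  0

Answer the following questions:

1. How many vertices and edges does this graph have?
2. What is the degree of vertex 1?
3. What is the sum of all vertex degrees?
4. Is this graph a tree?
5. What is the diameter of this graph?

Count: 12 vertices, 14 edges.
Vertex 1 has neighbors [4, 11], degree = 2.
Handshaking lemma: 2 * 14 = 28.
A tree on 12 vertices has 11 edges. This graph has 14 edges (3 extra). Not a tree.
Diameter (longest shortest path) = 6.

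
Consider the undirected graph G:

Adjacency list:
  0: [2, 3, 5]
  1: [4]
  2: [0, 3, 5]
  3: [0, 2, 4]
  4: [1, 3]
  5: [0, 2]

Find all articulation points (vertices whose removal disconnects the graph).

An articulation point is a vertex whose removal disconnects the graph.
Articulation points: [3, 4]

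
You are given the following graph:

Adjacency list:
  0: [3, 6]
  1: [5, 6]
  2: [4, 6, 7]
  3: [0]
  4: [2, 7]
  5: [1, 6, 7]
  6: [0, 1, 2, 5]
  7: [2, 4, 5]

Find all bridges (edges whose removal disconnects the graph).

A bridge is an edge whose removal increases the number of connected components.
Bridges found: (0,3), (0,6)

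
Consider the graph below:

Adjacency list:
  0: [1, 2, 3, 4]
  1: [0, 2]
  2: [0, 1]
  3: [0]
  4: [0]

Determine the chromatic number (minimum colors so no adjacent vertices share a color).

The graph has a maximum clique of size 3 (lower bound on chromatic number).
A valid 3-coloring: {0: 0, 1: 1, 2: 2, 3: 1, 4: 1}.
Chromatic number = 3.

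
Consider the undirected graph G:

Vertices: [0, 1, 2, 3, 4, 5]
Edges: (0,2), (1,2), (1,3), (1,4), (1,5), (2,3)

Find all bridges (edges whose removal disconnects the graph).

A bridge is an edge whose removal increases the number of connected components.
Bridges found: (0,2), (1,4), (1,5)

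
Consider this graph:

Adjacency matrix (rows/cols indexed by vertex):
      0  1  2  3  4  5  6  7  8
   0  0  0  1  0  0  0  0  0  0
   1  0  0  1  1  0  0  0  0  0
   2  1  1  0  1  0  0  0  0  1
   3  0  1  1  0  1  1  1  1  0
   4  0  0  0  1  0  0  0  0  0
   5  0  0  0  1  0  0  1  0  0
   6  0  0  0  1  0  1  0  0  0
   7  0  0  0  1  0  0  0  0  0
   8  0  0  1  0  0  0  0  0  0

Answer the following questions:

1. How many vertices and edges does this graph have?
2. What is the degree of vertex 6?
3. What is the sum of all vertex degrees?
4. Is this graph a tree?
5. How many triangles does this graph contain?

Count: 9 vertices, 10 edges.
Vertex 6 has neighbors [3, 5], degree = 2.
Handshaking lemma: 2 * 10 = 20.
A tree on 9 vertices has 8 edges. This graph has 10 edges (2 extra). Not a tree.
Number of triangles = 2.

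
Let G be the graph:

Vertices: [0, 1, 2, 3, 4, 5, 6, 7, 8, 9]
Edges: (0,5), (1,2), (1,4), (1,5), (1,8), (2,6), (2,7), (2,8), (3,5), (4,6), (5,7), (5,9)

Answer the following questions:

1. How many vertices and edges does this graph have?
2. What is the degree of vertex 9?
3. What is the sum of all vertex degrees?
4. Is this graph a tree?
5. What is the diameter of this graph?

Count: 10 vertices, 12 edges.
Vertex 9 has neighbors [5], degree = 1.
Handshaking lemma: 2 * 12 = 24.
A tree on 10 vertices has 9 edges. This graph has 12 edges (3 extra). Not a tree.
Diameter (longest shortest path) = 4.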